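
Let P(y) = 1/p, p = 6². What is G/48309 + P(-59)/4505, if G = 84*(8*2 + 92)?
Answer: 490448423/2611584540 ≈ 0.18780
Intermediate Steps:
G = 9072 (G = 84*(16 + 92) = 84*108 = 9072)
p = 36
P(y) = 1/36
G/48309 + P(-59)/4505 = 9072/48309 + (1/36)/4505 = 9072*(1/48309) + (1/36)*(1/4505) = 3024/16103 + 1/162180 = 490448423/2611584540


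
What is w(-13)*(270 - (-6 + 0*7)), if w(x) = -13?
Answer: -3588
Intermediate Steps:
w(-13)*(270 - (-6 + 0*7)) = -13*(270 - (-6 + 0*7)) = -13*(270 - (-6 + 0)) = -13*(270 - 1*(-6)) = -13*(270 + 6) = -13*276 = -3588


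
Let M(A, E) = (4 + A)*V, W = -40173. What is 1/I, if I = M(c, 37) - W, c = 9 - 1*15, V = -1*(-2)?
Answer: 1/40169 ≈ 2.4895e-5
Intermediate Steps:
V = 2
c = -6 (c = 9 - 15 = -6)
M(A, E) = 8 + 2*A (M(A, E) = (4 + A)*2 = 8 + 2*A)
I = 40169 (I = (8 + 2*(-6)) - 1*(-40173) = (8 - 12) + 40173 = -4 + 40173 = 40169)
1/I = 1/40169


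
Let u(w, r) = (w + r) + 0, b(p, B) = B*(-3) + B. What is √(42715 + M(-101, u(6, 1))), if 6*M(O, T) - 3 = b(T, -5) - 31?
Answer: 2*√10678 ≈ 206.67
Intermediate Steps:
b(p, B) = -2*B (b(p, B) = -3*B + B = -2*B)
u(w, r) = r + w (u(w, r) = (r + w) + 0 = r + w)
M(O, T) = -3 (M(O, T) = ½ + (-2*(-5) - 31)/6 = ½ + (10 - 31)/6 = ½ + (⅙)*(-21) = ½ - 7/2 = -3)
√(42715 + M(-101, u(6, 1))) = √(42715 - 3) = √42712 = 2*√10678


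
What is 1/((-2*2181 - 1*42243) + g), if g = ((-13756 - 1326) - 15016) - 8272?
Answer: -1/84975 ≈ -1.1768e-5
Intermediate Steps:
g = -38370 (g = (-15082 - 15016) - 8272 = -30098 - 8272 = -38370)
1/((-2*2181 - 1*42243) + g) = 1/((-2*2181 - 1*42243) - 38370) = 1/((-4362 - 42243) - 38370) = 1/(-46605 - 38370) = 1/(-84975) = -1/84975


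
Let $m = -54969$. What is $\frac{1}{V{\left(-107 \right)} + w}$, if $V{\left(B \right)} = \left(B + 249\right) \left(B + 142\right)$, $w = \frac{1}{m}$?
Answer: $\frac{54969}{273195929} \approx 0.00020121$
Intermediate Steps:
$w = - \frac{1}{54969}$ ($w = \frac{1}{-54969} = - \frac{1}{54969} \approx -1.8192 \cdot 10^{-5}$)
$V{\left(B \right)} = \left(142 + B\right) \left(249 + B\right)$ ($V{\left(B \right)} = \left(249 + B\right) \left(142 + B\right) = \left(142 + B\right) \left(249 + B\right)$)
$\frac{1}{V{\left(-107 \right)} + w} = \frac{1}{\left(35358 + \left(-107\right)^{2} + 391 \left(-107\right)\right) - \frac{1}{54969}} = \frac{1}{\left(35358 + 11449 - 41837\right) - \frac{1}{54969}} = \frac{1}{4970 - \frac{1}{54969}} = \frac{1}{\frac{273195929}{54969}} = \frac{54969}{273195929}$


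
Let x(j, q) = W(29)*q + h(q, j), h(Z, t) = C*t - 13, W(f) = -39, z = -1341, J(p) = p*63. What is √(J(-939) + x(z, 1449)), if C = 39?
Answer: 2*I*√41995 ≈ 409.85*I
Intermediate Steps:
J(p) = 63*p
h(Z, t) = -13 + 39*t (h(Z, t) = 39*t - 13 = -13 + 39*t)
x(j, q) = -13 - 39*q + 39*j (x(j, q) = -39*q + (-13 + 39*j) = -13 - 39*q + 39*j)
√(J(-939) + x(z, 1449)) = √(63*(-939) + (-13 - 39*1449 + 39*(-1341))) = √(-59157 + (-13 - 56511 - 52299)) = √(-59157 - 108823) = √(-167980) = 2*I*√41995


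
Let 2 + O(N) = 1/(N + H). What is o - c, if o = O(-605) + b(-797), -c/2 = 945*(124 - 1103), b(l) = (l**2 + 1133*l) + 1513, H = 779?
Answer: -368286833/174 ≈ -2.1166e+6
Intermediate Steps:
O(N) = -2 + 1/(779 + N) (O(N) = -2 + 1/(N + 779) = -2 + 1/(779 + N))
b(l) = 1513 + l**2 + 1133*l
c = 1850310 (c = -1890*(124 - 1103) = -1890*(-979) = -2*(-925155) = 1850310)
o = -46332893/174 (o = (-1557 - 2*(-605))/(779 - 605) + (1513 + (-797)**2 + 1133*(-797)) = (-1557 + 1210)/174 + (1513 + 635209 - 903001) = (1/174)*(-347) - 266279 = -347/174 - 266279 = -46332893/174 ≈ -2.6628e+5)
o - c = -46332893/174 - 1*1850310 = -46332893/174 - 1850310 = -368286833/174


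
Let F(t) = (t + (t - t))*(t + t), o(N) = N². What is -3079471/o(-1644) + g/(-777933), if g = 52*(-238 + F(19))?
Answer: -21056791223/17970491664 ≈ -1.1717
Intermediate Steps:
F(t) = 2*t² (F(t) = (t + 0)*(2*t) = t*(2*t) = 2*t²)
g = 25168 (g = 52*(-238 + 2*19²) = 52*(-238 + 2*361) = 52*(-238 + 722) = 52*484 = 25168)
-3079471/o(-1644) + g/(-777933) = -3079471/((-1644)²) + 25168/(-777933) = -3079471/2702736 + 25168*(-1/777933) = -3079471*1/2702736 - 1936/59841 = -3079471/2702736 - 1936/59841 = -21056791223/17970491664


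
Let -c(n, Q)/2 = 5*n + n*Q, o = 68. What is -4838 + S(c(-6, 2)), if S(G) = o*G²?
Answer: 474970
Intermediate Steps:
c(n, Q) = -10*n - 2*Q*n (c(n, Q) = -2*(5*n + n*Q) = -2*(5*n + Q*n) = -10*n - 2*Q*n)
S(G) = 68*G²
-4838 + S(c(-6, 2)) = -4838 + 68*(-2*(-6)*(5 + 2))² = -4838 + 68*(-2*(-6)*7)² = -4838 + 68*84² = -4838 + 68*7056 = -4838 + 479808 = 474970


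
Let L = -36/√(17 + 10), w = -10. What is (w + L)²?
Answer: 148 + 80*√3 ≈ 286.56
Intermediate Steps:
L = -4*√3 (L = -36*√3/9 = -4*√3 ≈ -6.9282)
(w + L)² = (-10 - 4*√3)²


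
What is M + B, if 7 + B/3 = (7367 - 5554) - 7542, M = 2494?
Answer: -14714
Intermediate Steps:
B = -17208 (B = -21 + 3*((7367 - 5554) - 7542) = -21 + 3*(1813 - 7542) = -21 + 3*(-5729) = -21 - 17187 = -17208)
M + B = 2494 - 17208 = -14714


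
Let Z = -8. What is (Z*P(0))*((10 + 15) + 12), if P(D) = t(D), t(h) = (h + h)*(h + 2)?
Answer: 0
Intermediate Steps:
t(h) = 2*h*(2 + h) (t(h) = (2*h)*(2 + h) = 2*h*(2 + h))
P(D) = 2*D*(2 + D)
(Z*P(0))*((10 + 15) + 12) = (-16*0*(2 + 0))*((10 + 15) + 12) = (-16*0*2)*(25 + 12) = -8*0*37 = 0*37 = 0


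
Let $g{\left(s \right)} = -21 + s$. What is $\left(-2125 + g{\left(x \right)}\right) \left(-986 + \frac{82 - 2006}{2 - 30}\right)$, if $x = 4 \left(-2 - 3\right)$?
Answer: $\frac{13907886}{7} \approx 1.9868 \cdot 10^{6}$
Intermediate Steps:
$x = -20$ ($x = 4 \left(-5\right) = -20$)
$\left(-2125 + g{\left(x \right)}\right) \left(-986 + \frac{82 - 2006}{2 - 30}\right) = \left(-2125 - 41\right) \left(-986 + \frac{82 - 2006}{2 - 30}\right) = \left(-2125 - 41\right) \left(-986 - \frac{1924}{-28}\right) = - 2166 \left(-986 - - \frac{481}{7}\right) = - 2166 \left(-986 + \frac{481}{7}\right) = \left(-2166\right) \left(- \frac{6421}{7}\right) = \frac{13907886}{7}$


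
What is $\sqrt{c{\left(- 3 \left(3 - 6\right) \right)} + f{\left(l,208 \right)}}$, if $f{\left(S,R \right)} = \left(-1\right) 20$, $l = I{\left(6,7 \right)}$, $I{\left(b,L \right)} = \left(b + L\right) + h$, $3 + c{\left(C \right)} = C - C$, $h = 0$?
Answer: $i \sqrt{23} \approx 4.7958 i$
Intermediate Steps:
$c{\left(C \right)} = -3$ ($c{\left(C \right)} = -3 + \left(C - C\right) = -3 + 0 = -3$)
$I{\left(b,L \right)} = L + b$ ($I{\left(b,L \right)} = \left(b + L\right) + 0 = \left(L + b\right) + 0 = L + b$)
$l = 13$ ($l = 7 + 6 = 13$)
$f{\left(S,R \right)} = -20$
$\sqrt{c{\left(- 3 \left(3 - 6\right) \right)} + f{\left(l,208 \right)}} = \sqrt{-3 - 20} = \sqrt{-23} = i \sqrt{23}$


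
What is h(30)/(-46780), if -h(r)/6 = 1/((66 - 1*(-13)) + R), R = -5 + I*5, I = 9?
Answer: 3/2783410 ≈ 1.0778e-6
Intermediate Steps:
R = 40 (R = -5 + 9*5 = -5 + 45 = 40)
h(r) = -6/119 (h(r) = -6/((66 - 1*(-13)) + 40) = -6/((66 + 13) + 40) = -6/(79 + 40) = -6/119)
h(30)/(-46780) = -6/119/(-46780) = -6/119*(-1/46780) = 3/2783410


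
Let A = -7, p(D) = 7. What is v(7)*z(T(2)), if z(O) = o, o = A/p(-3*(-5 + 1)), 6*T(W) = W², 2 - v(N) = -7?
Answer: -9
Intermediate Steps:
v(N) = 9 (v(N) = 2 - 1*(-7) = 2 + 7 = 9)
T(W) = W²/6
o = -1 (o = -7/7 = -7*⅐ = -1)
z(O) = -1
v(7)*z(T(2)) = 9*(-1) = -9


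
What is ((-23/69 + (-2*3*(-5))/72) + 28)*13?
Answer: 4381/12 ≈ 365.08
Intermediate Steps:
((-23/69 + (-2*3*(-5))/72) + 28)*13 = ((-23*1/69 - 6*(-5)*(1/72)) + 28)*13 = ((-⅓ + 30*(1/72)) + 28)*13 = ((-⅓ + 5/12) + 28)*13 = (1/12 + 28)*13 = (337/12)*13 = 4381/12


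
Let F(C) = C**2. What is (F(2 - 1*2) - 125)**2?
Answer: 15625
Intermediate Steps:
(F(2 - 1*2) - 125)**2 = ((2 - 1*2)**2 - 125)**2 = ((2 - 2)**2 - 125)**2 = (0**2 - 125)**2 = (0 - 125)**2 = (-125)**2 = 15625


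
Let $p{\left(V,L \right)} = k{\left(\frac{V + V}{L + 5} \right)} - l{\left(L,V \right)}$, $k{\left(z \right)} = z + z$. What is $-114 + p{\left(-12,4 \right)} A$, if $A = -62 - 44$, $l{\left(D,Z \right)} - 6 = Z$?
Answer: $- \frac{554}{3} \approx -184.67$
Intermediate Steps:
$l{\left(D,Z \right)} = 6 + Z$
$A = -106$
$k{\left(z \right)} = 2 z$
$p{\left(V,L \right)} = -6 - V + \frac{4 V}{5 + L}$ ($p{\left(V,L \right)} = 2 \frac{V + V}{L + 5} - \left(6 + V\right) = 2 \frac{2 V}{5 + L} - \left(6 + V\right) = \frac{4 V}{5 + L} - \left(6 + V\right) = -6 - V + \frac{4 V}{5 + L}$)
$-114 + p{\left(-12,4 \right)} A = -114 + \frac{4 \left(-12\right) - \left(5 + 4\right) \left(6 - 12\right)}{5 + 4} \left(-106\right) = -114 + \frac{-48 - 9 \left(-6\right)}{9} \left(-106\right) = -114 + \frac{-48 + 54}{9} \left(-106\right) = -114 + \frac{1}{9} \cdot 6 \left(-106\right) = -114 + \frac{2}{3} \left(-106\right) = -114 - \frac{212}{3} = - \frac{554}{3}$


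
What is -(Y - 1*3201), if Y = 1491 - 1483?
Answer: 3193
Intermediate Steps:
Y = 8
-(Y - 1*3201) = -(8 - 1*3201) = -(8 - 3201) = -1*(-3193) = 3193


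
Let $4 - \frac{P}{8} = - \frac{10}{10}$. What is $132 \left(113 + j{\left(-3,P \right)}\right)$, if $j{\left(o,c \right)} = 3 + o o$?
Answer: $16500$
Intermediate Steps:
$P = 40$ ($P = 32 - 8 \left(- \frac{10}{10}\right) = 32 - 8 \left(\left(-10\right) \frac{1}{10}\right) = 32 - -8 = 32 + 8 = 40$)
$j{\left(o,c \right)} = 3 + o^{2}$
$132 \left(113 + j{\left(-3,P \right)}\right) = 132 \left(113 + \left(3 + \left(-3\right)^{2}\right)\right) = 132 \left(113 + \left(3 + 9\right)\right) = 132 \left(113 + 12\right) = 132 \cdot 125 = 16500$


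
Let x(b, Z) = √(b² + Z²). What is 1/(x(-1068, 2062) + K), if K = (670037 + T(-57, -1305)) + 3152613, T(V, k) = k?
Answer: 224785/858980718621 - 2*√1348117/14602672216557 ≈ 2.6153e-7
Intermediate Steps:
x(b, Z) = √(Z² + b²)
K = 3821345 (K = (670037 - 1305) + 3152613 = 668732 + 3152613 = 3821345)
1/(x(-1068, 2062) + K) = 1/(√(2062² + (-1068)²) + 3821345) = 1/(√(4251844 + 1140624) + 3821345) = 1/(√5392468 + 3821345) = 1/(2*√1348117 + 3821345) = 1/(3821345 + 2*√1348117)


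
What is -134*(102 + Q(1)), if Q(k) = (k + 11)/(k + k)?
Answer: -14472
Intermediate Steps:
Q(k) = (11 + k)/(2*k) (Q(k) = (11 + k)/((2*k)) = (11 + k)*(1/(2*k)) = (11 + k)/(2*k))
-134*(102 + Q(1)) = -134*(102 + (½)*(11 + 1)/1) = -134*(102 + (½)*1*12) = -134*(102 + 6) = -134*108 = -14472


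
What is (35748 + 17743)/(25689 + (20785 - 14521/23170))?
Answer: 1239386470/1076788059 ≈ 1.1510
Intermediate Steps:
(35748 + 17743)/(25689 + (20785 - 14521/23170)) = 53491/(25689 + (20785 - 14521*1/23170)) = 53491/(25689 + (20785 - 14521/23170)) = 53491/(25689 + 481573929/23170) = 53491/(1076788059/23170) = 53491*(23170/1076788059) = 1239386470/1076788059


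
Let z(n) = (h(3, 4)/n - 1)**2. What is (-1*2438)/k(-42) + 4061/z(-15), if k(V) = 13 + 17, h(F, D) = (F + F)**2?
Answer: 1170584/4335 ≈ 270.03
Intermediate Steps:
h(F, D) = 4*F**2 (h(F, D) = (2*F)**2 = 4*F**2)
z(n) = (-1 + 36/n)**2 (z(n) = ((4*3**2)/n - 1)**2 = ((4*9)/n - 1)**2 = (36/n - 1)**2 = (-1 + 36/n)**2)
k(V) = 30
(-1*2438)/k(-42) + 4061/z(-15) = -1*2438/30 + 4061/(((-36 - 15)**2/(-15)**2)) = -2438*1/30 + 4061/(((1/225)*(-51)**2)) = -1219/15 + 4061/(((1/225)*2601)) = -1219/15 + 4061/(289/25) = -1219/15 + 4061*(25/289) = -1219/15 + 101525/289 = 1170584/4335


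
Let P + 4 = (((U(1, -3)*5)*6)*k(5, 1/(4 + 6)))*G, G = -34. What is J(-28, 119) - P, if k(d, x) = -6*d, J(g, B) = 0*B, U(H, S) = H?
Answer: -30596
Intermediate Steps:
J(g, B) = 0
P = 30596 (P = -4 + (((1*5)*6)*(-6*5))*(-34) = -4 + ((5*6)*(-30))*(-34) = -4 + (30*(-30))*(-34) = -4 - 900*(-34) = -4 + 30600 = 30596)
J(-28, 119) - P = 0 - 1*30596 = 0 - 30596 = -30596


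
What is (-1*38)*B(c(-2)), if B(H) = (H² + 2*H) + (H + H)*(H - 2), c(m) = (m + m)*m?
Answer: -6688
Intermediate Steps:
c(m) = 2*m² (c(m) = (2*m)*m = 2*m²)
B(H) = H² + 2*H + 2*H*(-2 + H) (B(H) = (H² + 2*H) + (2*H)*(-2 + H) = (H² + 2*H) + 2*H*(-2 + H) = H² + 2*H + 2*H*(-2 + H))
(-1*38)*B(c(-2)) = (-1*38)*((2*(-2)²)*(-2 + 3*(2*(-2)²))) = -38*2*4*(-2 + 3*(2*4)) = -304*(-2 + 3*8) = -304*(-2 + 24) = -304*22 = -38*176 = -6688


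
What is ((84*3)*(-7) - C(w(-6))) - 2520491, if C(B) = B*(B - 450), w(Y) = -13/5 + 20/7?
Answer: -3089620706/1225 ≈ -2.5221e+6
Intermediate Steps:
w(Y) = 9/35 (w(Y) = -13*⅕ + 20*(⅐) = -13/5 + 20/7 = 9/35)
C(B) = B*(-450 + B)
((84*3)*(-7) - C(w(-6))) - 2520491 = ((84*3)*(-7) - 9*(-450 + 9/35)/35) - 2520491 = (252*(-7) - 9*(-15741)/(35*35)) - 2520491 = (-1764 - 1*(-141669/1225)) - 2520491 = (-1764 + 141669/1225) - 2520491 = -2019231/1225 - 2520491 = -3089620706/1225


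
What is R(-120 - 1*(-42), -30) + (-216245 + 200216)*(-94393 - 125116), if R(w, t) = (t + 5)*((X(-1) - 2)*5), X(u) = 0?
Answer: 3518510011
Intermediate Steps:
R(w, t) = -50 - 10*t (R(w, t) = (t + 5)*((0 - 2)*5) = (5 + t)*(-2*5) = (5 + t)*(-10) = -50 - 10*t)
R(-120 - 1*(-42), -30) + (-216245 + 200216)*(-94393 - 125116) = (-50 - 10*(-30)) + (-216245 + 200216)*(-94393 - 125116) = (-50 + 300) - 16029*(-219509) = 250 + 3518509761 = 3518510011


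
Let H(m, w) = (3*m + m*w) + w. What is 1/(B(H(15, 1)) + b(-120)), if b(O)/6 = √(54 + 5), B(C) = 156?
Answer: 13/1851 - √59/3702 ≈ 0.0049484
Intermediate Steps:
H(m, w) = w + 3*m + m*w
b(O) = 6*√59 (b(O) = 6*√(54 + 5) = 6*√59)
1/(B(H(15, 1)) + b(-120)) = 1/(156 + 6*√59)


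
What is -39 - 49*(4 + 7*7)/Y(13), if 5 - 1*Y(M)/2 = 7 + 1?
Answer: 2363/6 ≈ 393.83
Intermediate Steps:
Y(M) = -6 (Y(M) = 10 - 2*(7 + 1) = 10 - 2*8 = 10 - 16 = -6)
-39 - 49*(4 + 7*7)/Y(13) = -39 - 49*(4 + 7*7)/(-6) = -39 - 49*(4 + 49)*(-1)/6 = -39 - 2597*(-1)/6 = -39 - 49*(-53/6) = -39 + 2597/6 = 2363/6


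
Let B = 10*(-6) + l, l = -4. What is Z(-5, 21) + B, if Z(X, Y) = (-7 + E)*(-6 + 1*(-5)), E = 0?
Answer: 13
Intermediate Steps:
Z(X, Y) = 77 (Z(X, Y) = (-7 + 0)*(-6 + 1*(-5)) = -7*(-6 - 5) = -7*(-11) = 77)
B = -64 (B = 10*(-6) - 4 = -60 - 4 = -64)
Z(-5, 21) + B = 77 - 64 = 13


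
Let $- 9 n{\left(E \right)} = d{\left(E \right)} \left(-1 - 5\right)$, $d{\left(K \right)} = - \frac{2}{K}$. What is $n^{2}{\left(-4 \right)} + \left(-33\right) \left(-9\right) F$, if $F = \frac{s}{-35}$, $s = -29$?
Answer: $\frac{77552}{315} \approx 246.2$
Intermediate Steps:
$F = \frac{29}{35}$ ($F = - \frac{29}{-35} = \left(-29\right) \left(- \frac{1}{35}\right) = \frac{29}{35} \approx 0.82857$)
$n{\left(E \right)} = - \frac{4}{3 E}$ ($n{\left(E \right)} = - \frac{- \frac{2}{E} \left(-1 - 5\right)}{9} = - \frac{- \frac{2}{E} \left(-6\right)}{9} = - \frac{12 \frac{1}{E}}{9} = - \frac{4}{3 E}$)
$n^{2}{\left(-4 \right)} + \left(-33\right) \left(-9\right) F = \left(- \frac{4}{3 \left(-4\right)}\right)^{2} + \left(-33\right) \left(-9\right) \frac{29}{35} = \left(\left(- \frac{4}{3}\right) \left(- \frac{1}{4}\right)\right)^{2} + 297 \cdot \frac{29}{35} = \left(\frac{1}{3}\right)^{2} + \frac{8613}{35} = \frac{1}{9} + \frac{8613}{35} = \frac{77552}{315}$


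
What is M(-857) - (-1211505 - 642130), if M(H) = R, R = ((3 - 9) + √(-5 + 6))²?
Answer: 1853660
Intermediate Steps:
R = 25 (R = (-6 + √1)² = (-6 + 1)² = (-5)² = 25)
M(H) = 25
M(-857) - (-1211505 - 642130) = 25 - (-1211505 - 642130) = 25 - 1*(-1853635) = 25 + 1853635 = 1853660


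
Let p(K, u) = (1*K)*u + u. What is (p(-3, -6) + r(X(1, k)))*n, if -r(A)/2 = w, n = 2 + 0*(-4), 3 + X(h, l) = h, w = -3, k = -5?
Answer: 36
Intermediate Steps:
X(h, l) = -3 + h
p(K, u) = u + K*u (p(K, u) = K*u + u = u + K*u)
n = 2 (n = 2 + 0 = 2)
r(A) = 6 (r(A) = -2*(-3) = 6)
(p(-3, -6) + r(X(1, k)))*n = (-6*(1 - 3) + 6)*2 = (-6*(-2) + 6)*2 = (12 + 6)*2 = 18*2 = 36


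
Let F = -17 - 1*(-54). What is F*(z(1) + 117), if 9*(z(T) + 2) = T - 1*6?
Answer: 38110/9 ≈ 4234.4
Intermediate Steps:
z(T) = -8/3 + T/9 (z(T) = -2 + (T - 1*6)/9 = -2 + (T - 6)/9 = -2 + (-6 + T)/9 = -2 + (-⅔ + T/9) = -8/3 + T/9)
F = 37 (F = -17 + 54 = 37)
F*(z(1) + 117) = 37*((-8/3 + (⅑)*1) + 117) = 37*((-8/3 + ⅑) + 117) = 37*(-23/9 + 117) = 37*(1030/9) = 38110/9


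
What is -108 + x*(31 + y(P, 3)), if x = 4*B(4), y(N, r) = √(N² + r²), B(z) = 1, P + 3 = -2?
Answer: 16 + 4*√34 ≈ 39.324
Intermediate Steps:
P = -5 (P = -3 - 2 = -5)
x = 4 (x = 4*1 = 4)
-108 + x*(31 + y(P, 3)) = -108 + 4*(31 + √((-5)² + 3²)) = -108 + 4*(31 + √(25 + 9)) = -108 + 4*(31 + √34) = -108 + (124 + 4*√34) = 16 + 4*√34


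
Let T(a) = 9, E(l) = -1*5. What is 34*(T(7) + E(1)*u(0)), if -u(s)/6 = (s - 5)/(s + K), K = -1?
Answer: 5406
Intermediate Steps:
E(l) = -5
u(s) = -6*(-5 + s)/(-1 + s) (u(s) = -6*(s - 5)/(s - 1) = -6*(-5 + s)/(-1 + s))
34*(T(7) + E(1)*u(0)) = 34*(9 - 30*(5 - 1*0)/(-1 + 0)) = 34*(9 - 30*(5 + 0)/(-1)) = 34*(9 - 30*(-1)*5) = 34*(9 - 5*(-30)) = 34*(9 + 150) = 34*159 = 5406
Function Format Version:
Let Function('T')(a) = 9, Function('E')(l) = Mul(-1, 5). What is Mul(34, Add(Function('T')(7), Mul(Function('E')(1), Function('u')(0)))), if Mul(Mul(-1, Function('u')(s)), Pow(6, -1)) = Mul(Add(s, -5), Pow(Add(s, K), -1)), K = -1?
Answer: 5406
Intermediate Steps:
Function('E')(l) = -5
Function('u')(s) = Mul(-6, Pow(Add(-1, s), -1), Add(-5, s)) (Function('u')(s) = Mul(-6, Mul(Add(s, -5), Pow(Add(s, -1), -1))) = Mul(-6, Mul(Add(-5, s), Pow(Add(-1, s), -1))) = Mul(-6, Mul(Pow(Add(-1, s), -1), Add(-5, s))) = Mul(-6, Pow(Add(-1, s), -1), Add(-5, s)))
Mul(34, Add(Function('T')(7), Mul(Function('E')(1), Function('u')(0)))) = Mul(34, Add(9, Mul(-5, Mul(6, Pow(Add(-1, 0), -1), Add(5, Mul(-1, 0)))))) = Mul(34, Add(9, Mul(-5, Mul(6, Pow(-1, -1), Add(5, 0))))) = Mul(34, Add(9, Mul(-5, Mul(6, -1, 5)))) = Mul(34, Add(9, Mul(-5, -30))) = Mul(34, Add(9, 150)) = Mul(34, 159) = 5406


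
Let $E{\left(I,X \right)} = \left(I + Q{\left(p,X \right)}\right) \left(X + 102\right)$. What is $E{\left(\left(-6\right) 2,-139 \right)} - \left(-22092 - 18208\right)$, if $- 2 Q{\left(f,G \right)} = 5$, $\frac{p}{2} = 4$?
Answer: $\frac{81673}{2} \approx 40837.0$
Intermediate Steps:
$p = 8$ ($p = 2 \cdot 4 = 8$)
$Q{\left(f,G \right)} = - \frac{5}{2}$ ($Q{\left(f,G \right)} = \left(- \frac{1}{2}\right) 5 = - \frac{5}{2}$)
$E{\left(I,X \right)} = \left(102 + X\right) \left(- \frac{5}{2} + I\right)$ ($E{\left(I,X \right)} = \left(I - \frac{5}{2}\right) \left(X + 102\right) = \left(- \frac{5}{2} + I\right) \left(102 + X\right) = \left(102 + X\right) \left(- \frac{5}{2} + I\right)$)
$E{\left(\left(-6\right) 2,-139 \right)} - \left(-22092 - 18208\right) = \left(-255 + 102 \left(\left(-6\right) 2\right) - - \frac{695}{2} + \left(-6\right) 2 \left(-139\right)\right) - \left(-22092 - 18208\right) = \left(-255 + 102 \left(-12\right) + \frac{695}{2} - -1668\right) - -40300 = \left(-255 - 1224 + \frac{695}{2} + 1668\right) + 40300 = \frac{1073}{2} + 40300 = \frac{81673}{2}$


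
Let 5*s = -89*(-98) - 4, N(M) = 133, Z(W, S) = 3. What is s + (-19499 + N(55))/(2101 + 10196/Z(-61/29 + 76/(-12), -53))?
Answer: 143547792/82495 ≈ 1740.1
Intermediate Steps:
s = 8718/5 (s = (-89*(-98) - 4)/5 = (8722 - 4)/5 = (⅕)*8718 = 8718/5 ≈ 1743.6)
s + (-19499 + N(55))/(2101 + 10196/Z(-61/29 + 76/(-12), -53)) = 8718/5 + (-19499 + 133)/(2101 + 10196/3) = 8718/5 - 19366/(2101 + 10196*(⅓)) = 8718/5 - 19366/(2101 + 10196/3) = 8718/5 - 19366/16499/3 = 8718/5 - 19366*3/16499 = 8718/5 - 58098/16499 = 143547792/82495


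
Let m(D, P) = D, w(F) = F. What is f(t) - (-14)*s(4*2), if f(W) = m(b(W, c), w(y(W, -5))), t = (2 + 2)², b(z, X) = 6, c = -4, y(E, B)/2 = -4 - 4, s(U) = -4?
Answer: -50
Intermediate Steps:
y(E, B) = -16 (y(E, B) = 2*(-4 - 4) = 2*(-8) = -16)
t = 16 (t = 4² = 16)
f(W) = 6
f(t) - (-14)*s(4*2) = 6 - (-14)*(-4) = 6 - 1*56 = 6 - 56 = -50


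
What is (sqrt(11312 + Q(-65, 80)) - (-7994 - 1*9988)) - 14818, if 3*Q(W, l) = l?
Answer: 3164 + 4*sqrt(6378)/3 ≈ 3270.5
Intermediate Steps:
Q(W, l) = l/3
(sqrt(11312 + Q(-65, 80)) - (-7994 - 1*9988)) - 14818 = (sqrt(11312 + (1/3)*80) - (-7994 - 1*9988)) - 14818 = (sqrt(11312 + 80/3) - (-7994 - 9988)) - 14818 = (sqrt(34016/3) - 1*(-17982)) - 14818 = (4*sqrt(6378)/3 + 17982) - 14818 = (17982 + 4*sqrt(6378)/3) - 14818 = 3164 + 4*sqrt(6378)/3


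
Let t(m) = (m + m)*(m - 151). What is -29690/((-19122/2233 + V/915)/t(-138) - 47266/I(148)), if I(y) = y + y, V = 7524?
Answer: 1170138403079800/6293383343897 ≈ 185.93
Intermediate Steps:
t(m) = 2*m*(-151 + m) (t(m) = (2*m)*(-151 + m) = 2*m*(-151 + m))
I(y) = 2*y
-29690/((-19122/2233 + V/915)/t(-138) - 47266/I(148)) = -29690/((-19122/2233 + 7524/915)/((2*(-138)*(-151 - 138))) - 47266/(2*148)) = -29690/((-19122*1/2233 + 7524*(1/915))/((2*(-138)*(-289))) - 47266/296) = -29690/((-19122/2233 + 2508/305)/79764 - 47266*1/296) = -29690/(-231846/681065*1/79764 - 23633/148) = -29690/(-2273/532592830 - 23633/148) = -29690/(-6293383343897/39411869420) = -29690*(-39411869420/6293383343897) = 1170138403079800/6293383343897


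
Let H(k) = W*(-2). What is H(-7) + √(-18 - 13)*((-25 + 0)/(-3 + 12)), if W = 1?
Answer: -2 - 25*I*√31/9 ≈ -2.0 - 15.466*I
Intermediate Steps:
H(k) = -2 (H(k) = 1*(-2) = -2)
H(-7) + √(-18 - 13)*((-25 + 0)/(-3 + 12)) = -2 + √(-18 - 13)*((-25 + 0)/(-3 + 12)) = -2 + √(-31)*(-25/9) = -2 + (I*√31)*(-25*⅑) = -2 + (I*√31)*(-25/9) = -2 - 25*I*√31/9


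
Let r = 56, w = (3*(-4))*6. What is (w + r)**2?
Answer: 256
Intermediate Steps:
w = -72 (w = -12*6 = -72)
(w + r)**2 = (-72 + 56)**2 = (-16)**2 = 256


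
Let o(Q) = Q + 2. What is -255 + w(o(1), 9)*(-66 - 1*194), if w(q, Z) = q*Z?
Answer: -7275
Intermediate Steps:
o(Q) = 2 + Q
w(q, Z) = Z*q
-255 + w(o(1), 9)*(-66 - 1*194) = -255 + (9*(2 + 1))*(-66 - 1*194) = -255 + (9*3)*(-66 - 194) = -255 + 27*(-260) = -255 - 7020 = -7275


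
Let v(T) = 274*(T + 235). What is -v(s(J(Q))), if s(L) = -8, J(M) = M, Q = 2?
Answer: -62198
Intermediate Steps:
v(T) = 64390 + 274*T (v(T) = 274*(235 + T) = 64390 + 274*T)
-v(s(J(Q))) = -(64390 + 274*(-8)) = -(64390 - 2192) = -1*62198 = -62198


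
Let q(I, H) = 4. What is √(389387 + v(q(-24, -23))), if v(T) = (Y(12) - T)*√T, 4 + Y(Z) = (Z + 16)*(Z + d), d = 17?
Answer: √390995 ≈ 625.30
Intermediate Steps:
Y(Z) = -4 + (16 + Z)*(17 + Z) (Y(Z) = -4 + (Z + 16)*(Z + 17) = -4 + (16 + Z)*(17 + Z))
v(T) = √T*(808 - T) (v(T) = ((268 + 12² + 33*12) - T)*√T = ((268 + 144 + 396) - T)*√T = (808 - T)*√T = √T*(808 - T))
√(389387 + v(q(-24, -23))) = √(389387 + √4*(808 - 1*4)) = √(389387 + 2*(808 - 4)) = √(389387 + 2*804) = √(389387 + 1608) = √390995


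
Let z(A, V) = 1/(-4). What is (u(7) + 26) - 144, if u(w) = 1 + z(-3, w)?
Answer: -469/4 ≈ -117.25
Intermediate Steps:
z(A, V) = -1/4
u(w) = 3/4 (u(w) = 1 - 1/4 = 3/4)
(u(7) + 26) - 144 = (3/4 + 26) - 144 = 107/4 - 144 = -469/4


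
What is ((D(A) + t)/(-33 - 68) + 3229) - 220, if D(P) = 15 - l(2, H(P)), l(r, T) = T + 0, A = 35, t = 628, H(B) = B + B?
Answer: 303336/101 ≈ 3003.3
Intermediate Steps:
H(B) = 2*B
l(r, T) = T
D(P) = 15 - 2*P
((D(A) + t)/(-33 - 68) + 3229) - 220 = (((15 - 2*35) + 628)/(-33 - 68) + 3229) - 220 = (((15 - 70) + 628)/(-101) + 3229) - 220 = ((-55 + 628)*(-1/101) + 3229) - 220 = (573*(-1/101) + 3229) - 220 = (-573/101 + 3229) - 220 = 325556/101 - 220 = 303336/101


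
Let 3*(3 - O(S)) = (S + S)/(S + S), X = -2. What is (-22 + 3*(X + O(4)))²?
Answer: 400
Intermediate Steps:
O(S) = 8/3 (O(S) = 3 - (S + S)/(3*(S + S)) = 3 - 2*S/(3*(2*S)) = 3 - 2*S*1/(2*S)/3 = 3 - ⅓*1 = 3 - ⅓ = 8/3)
(-22 + 3*(X + O(4)))² = (-22 + 3*(-2 + 8/3))² = (-22 + 3*(⅔))² = (-22 + 2)² = (-20)² = 400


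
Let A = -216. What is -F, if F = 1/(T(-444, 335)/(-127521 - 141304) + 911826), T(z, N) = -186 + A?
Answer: -268825/245121624852 ≈ -1.0967e-6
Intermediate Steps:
T(z, N) = -402 (T(z, N) = -186 - 216 = -402)
F = 268825/245121624852 (F = 1/(-402/(-127521 - 141304) + 911826) = 1/(-402/(-268825) + 911826) = 1/(-402*(-1/268825) + 911826) = 1/(402/268825 + 911826) = 1/(245121624852/268825) = 268825/245121624852 ≈ 1.0967e-6)
-F = -1*268825/245121624852 = -268825/245121624852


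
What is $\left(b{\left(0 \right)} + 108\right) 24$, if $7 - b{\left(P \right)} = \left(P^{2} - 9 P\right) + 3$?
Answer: $2688$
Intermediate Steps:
$b{\left(P \right)} = 4 - P^{2} + 9 P$ ($b{\left(P \right)} = 7 - \left(\left(P^{2} - 9 P\right) + 3\right) = 7 - \left(3 + P^{2} - 9 P\right) = 4 - P^{2} + 9 P$)
$\left(b{\left(0 \right)} + 108\right) 24 = \left(\left(4 - 0^{2} + 9 \cdot 0\right) + 108\right) 24 = \left(\left(4 - 0 + 0\right) + 108\right) 24 = \left(\left(4 + 0 + 0\right) + 108\right) 24 = \left(4 + 108\right) 24 = 112 \cdot 24 = 2688$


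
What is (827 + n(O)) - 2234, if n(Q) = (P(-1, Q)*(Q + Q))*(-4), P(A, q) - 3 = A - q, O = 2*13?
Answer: 3585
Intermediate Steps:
O = 26
P(A, q) = 3 + A - q (P(A, q) = 3 + (A - q) = 3 + A - q)
n(Q) = -8*Q*(2 - Q) (n(Q) = ((3 - 1 - Q)*(Q + Q))*(-4) = ((2 - Q)*(2*Q))*(-4) = (2*Q*(2 - Q))*(-4) = -8*Q*(2 - Q))
(827 + n(O)) - 2234 = (827 + 8*26*(-2 + 26)) - 2234 = (827 + 8*26*24) - 2234 = (827 + 4992) - 2234 = 5819 - 2234 = 3585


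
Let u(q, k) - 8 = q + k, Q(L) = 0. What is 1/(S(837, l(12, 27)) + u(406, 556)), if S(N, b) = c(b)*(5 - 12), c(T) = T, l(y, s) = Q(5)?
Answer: 1/970 ≈ 0.0010309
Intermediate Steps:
l(y, s) = 0
u(q, k) = 8 + k + q (u(q, k) = 8 + (q + k) = 8 + (k + q) = 8 + k + q)
S(N, b) = -7*b (S(N, b) = b*(5 - 12) = b*(-7) = -7*b)
1/(S(837, l(12, 27)) + u(406, 556)) = 1/(-7*0 + (8 + 556 + 406)) = 1/(0 + 970) = 1/970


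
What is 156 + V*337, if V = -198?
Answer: -66570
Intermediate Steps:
156 + V*337 = 156 - 198*337 = 156 - 66726 = -66570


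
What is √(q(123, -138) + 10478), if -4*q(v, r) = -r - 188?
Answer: √41962/2 ≈ 102.42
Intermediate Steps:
q(v, r) = 47 + r/4 (q(v, r) = -(-r - 188)/4 = -(-188 - r)/4 = 47 + r/4)
√(q(123, -138) + 10478) = √((47 + (¼)*(-138)) + 10478) = √((47 - 69/2) + 10478) = √(25/2 + 10478) = √(20981/2) = √41962/2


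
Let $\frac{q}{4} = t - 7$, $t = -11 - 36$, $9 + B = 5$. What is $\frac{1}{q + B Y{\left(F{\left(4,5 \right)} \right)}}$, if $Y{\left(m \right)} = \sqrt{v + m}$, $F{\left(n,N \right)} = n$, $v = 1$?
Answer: $- \frac{27}{5822} + \frac{\sqrt{5}}{11644} \approx -0.0044455$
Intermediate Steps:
$B = -4$ ($B = -9 + 5 = -4$)
$t = -47$ ($t = -11 - 36 = -47$)
$Y{\left(m \right)} = \sqrt{1 + m}$
$q = -216$ ($q = 4 \left(-47 - 7\right) = 4 \left(-54\right) = -216$)
$\frac{1}{q + B Y{\left(F{\left(4,5 \right)} \right)}} = \frac{1}{-216 - 4 \sqrt{1 + 4}} = \frac{1}{-216 - 4 \sqrt{5}}$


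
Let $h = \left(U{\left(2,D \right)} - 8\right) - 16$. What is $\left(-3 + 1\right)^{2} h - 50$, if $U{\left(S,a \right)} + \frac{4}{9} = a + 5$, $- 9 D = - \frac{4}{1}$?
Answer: $-126$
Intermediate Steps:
$D = \frac{4}{9}$ ($D = - \frac{\left(-4\right) 1^{-1}}{9} = - \frac{\left(-4\right) 1}{9} = \left(- \frac{1}{9}\right) \left(-4\right) = \frac{4}{9} \approx 0.44444$)
$U{\left(S,a \right)} = \frac{41}{9} + a$ ($U{\left(S,a \right)} = - \frac{4}{9} + \left(a + 5\right) = - \frac{4}{9} + \left(5 + a\right) = \frac{41}{9} + a$)
$h = -19$ ($h = \left(\left(\frac{41}{9} + \frac{4}{9}\right) - 8\right) - 16 = \left(5 - 8\right) - 16 = -3 - 16 = -19$)
$\left(-3 + 1\right)^{2} h - 50 = \left(-3 + 1\right)^{2} \left(-19\right) - 50 = \left(-2\right)^{2} \left(-19\right) - 50 = 4 \left(-19\right) - 50 = -76 - 50 = -126$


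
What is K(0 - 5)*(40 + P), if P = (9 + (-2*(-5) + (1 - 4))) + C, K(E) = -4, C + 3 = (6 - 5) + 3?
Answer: -228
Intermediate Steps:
C = 1 (C = -3 + ((6 - 5) + 3) = -3 + (1 + 3) = -3 + 4 = 1)
P = 17 (P = (9 + (-2*(-5) + (1 - 4))) + 1 = (9 + (10 - 3)) + 1 = (9 + 7) + 1 = 16 + 1 = 17)
K(0 - 5)*(40 + P) = -4*(40 + 17) = -4*57 = -228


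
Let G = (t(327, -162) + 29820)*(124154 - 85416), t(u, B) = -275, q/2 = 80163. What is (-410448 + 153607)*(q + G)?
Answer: -293999352500776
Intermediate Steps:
q = 160326 (q = 2*80163 = 160326)
G = 1144514210 (G = (-275 + 29820)*(124154 - 85416) = 29545*38738 = 1144514210)
(-410448 + 153607)*(q + G) = (-410448 + 153607)*(160326 + 1144514210) = -256841*1144674536 = -293999352500776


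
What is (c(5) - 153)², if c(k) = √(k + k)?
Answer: (153 - √10)² ≈ 22451.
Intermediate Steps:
c(k) = √2*√k (c(k) = √(2*k) = √2*√k)
(c(5) - 153)² = (√2*√5 - 153)² = (√10 - 153)² = (-153 + √10)²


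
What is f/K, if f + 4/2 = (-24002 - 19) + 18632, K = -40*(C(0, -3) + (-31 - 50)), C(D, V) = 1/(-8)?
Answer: -5391/3245 ≈ -1.6613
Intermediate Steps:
C(D, V) = -⅛
K = 3245 (K = -40*(-⅛ + (-31 - 50)) = -40*(-⅛ - 81) = -40*(-649/8) = 3245)
f = -5391 (f = -2 + ((-24002 - 19) + 18632) = -2 + (-24021 + 18632) = -2 - 5389 = -5391)
f/K = -5391/3245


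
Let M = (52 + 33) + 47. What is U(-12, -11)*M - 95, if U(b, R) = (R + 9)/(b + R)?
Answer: -1921/23 ≈ -83.522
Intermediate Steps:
U(b, R) = (9 + R)/(R + b)
M = 132 (M = 85 + 47 = 132)
U(-12, -11)*M - 95 = ((9 - 11)/(-11 - 12))*132 - 95 = (-2/(-23))*132 - 95 = -1/23*(-2)*132 - 95 = (2/23)*132 - 95 = 264/23 - 95 = -1921/23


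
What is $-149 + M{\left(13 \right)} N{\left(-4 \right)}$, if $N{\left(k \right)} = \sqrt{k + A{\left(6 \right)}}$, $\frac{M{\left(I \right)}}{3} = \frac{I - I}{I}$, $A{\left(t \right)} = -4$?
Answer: $-149$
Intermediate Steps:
$M{\left(I \right)} = 0$ ($M{\left(I \right)} = 3 \frac{I - I}{I} = 3 \frac{0}{I} = 3 \cdot 0 = 0$)
$N{\left(k \right)} = \sqrt{-4 + k}$ ($N{\left(k \right)} = \sqrt{k - 4} = \sqrt{-4 + k}$)
$-149 + M{\left(13 \right)} N{\left(-4 \right)} = -149 + 0 \sqrt{-4 - 4} = -149 + 0 \sqrt{-8} = -149 + 0 \cdot 2 i \sqrt{2} = -149 + 0 = -149$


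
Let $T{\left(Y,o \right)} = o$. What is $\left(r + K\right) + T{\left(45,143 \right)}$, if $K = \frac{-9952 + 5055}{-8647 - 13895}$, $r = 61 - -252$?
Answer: $\frac{10284049}{22542} \approx 456.22$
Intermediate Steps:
$r = 313$ ($r = 61 + 252 = 313$)
$K = \frac{4897}{22542}$ ($K = - \frac{4897}{-22542} = \left(-4897\right) \left(- \frac{1}{22542}\right) = \frac{4897}{22542} \approx 0.21724$)
$\left(r + K\right) + T{\left(45,143 \right)} = \left(313 + \frac{4897}{22542}\right) + 143 = \frac{7060543}{22542} + 143 = \frac{10284049}{22542}$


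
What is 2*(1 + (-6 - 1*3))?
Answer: -16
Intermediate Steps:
2*(1 + (-6 - 1*3)) = 2*(1 + (-6 - 3)) = 2*(1 - 9) = 2*(-8) = -16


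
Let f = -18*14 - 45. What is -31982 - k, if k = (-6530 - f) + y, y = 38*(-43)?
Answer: -24115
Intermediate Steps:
f = -297 (f = -252 - 45 = -297)
y = -1634
k = -7867 (k = (-6530 - 1*(-297)) - 1634 = (-6530 + 297) - 1634 = -6233 - 1634 = -7867)
-31982 - k = -31982 - 1*(-7867) = -31982 + 7867 = -24115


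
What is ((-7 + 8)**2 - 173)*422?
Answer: -72584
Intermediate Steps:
((-7 + 8)**2 - 173)*422 = (1**2 - 173)*422 = (1 - 173)*422 = -172*422 = -72584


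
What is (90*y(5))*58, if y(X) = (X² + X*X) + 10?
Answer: 313200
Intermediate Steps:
y(X) = 10 + 2*X² (y(X) = (X² + X²) + 10 = 2*X² + 10 = 10 + 2*X²)
(90*y(5))*58 = (90*(10 + 2*5²))*58 = (90*(10 + 2*25))*58 = (90*(10 + 50))*58 = (90*60)*58 = 5400*58 = 313200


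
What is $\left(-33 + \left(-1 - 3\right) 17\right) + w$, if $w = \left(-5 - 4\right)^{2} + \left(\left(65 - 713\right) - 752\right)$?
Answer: $-1420$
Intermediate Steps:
$w = -1319$ ($w = \left(-9\right)^{2} - 1400 = 81 - 1400 = -1319$)
$\left(-33 + \left(-1 - 3\right) 17\right) + w = \left(-33 + \left(-1 - 3\right) 17\right) - 1319 = \left(-33 - 68\right) - 1319 = -101 - 1319 = -1420$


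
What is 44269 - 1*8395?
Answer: 35874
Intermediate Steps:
44269 - 1*8395 = 44269 - 8395 = 35874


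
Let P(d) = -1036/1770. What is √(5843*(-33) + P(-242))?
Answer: I*√151021119705/885 ≈ 439.11*I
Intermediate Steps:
P(d) = -518/885 (P(d) = -1036*1/1770 = -518/885)
√(5843*(-33) + P(-242)) = √(5843*(-33) - 518/885) = √(-192819 - 518/885) = √(-170645333/885) = I*√151021119705/885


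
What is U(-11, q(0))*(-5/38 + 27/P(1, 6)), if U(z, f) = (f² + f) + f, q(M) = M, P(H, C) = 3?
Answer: 0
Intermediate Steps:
U(z, f) = f² + 2*f (U(z, f) = (f + f²) + f = f² + 2*f)
U(-11, q(0))*(-5/38 + 27/P(1, 6)) = (0*(2 + 0))*(-5/38 + 27/3) = (0*2)*(-5*1/38 + 27*(⅓)) = 0*(-5/38 + 9) = 0*(337/38) = 0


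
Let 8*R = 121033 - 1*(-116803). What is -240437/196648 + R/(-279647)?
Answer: -73083732455/54992023256 ≈ -1.3290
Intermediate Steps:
R = 59459/2 (R = (121033 - 1*(-116803))/8 = (121033 + 116803)/8 = (⅛)*237836 = 59459/2 ≈ 29730.)
-240437/196648 + R/(-279647) = -240437/196648 + (59459/2)/(-279647) = -240437*1/196648 + (59459/2)*(-1/279647) = -240437/196648 - 59459/559294 = -73083732455/54992023256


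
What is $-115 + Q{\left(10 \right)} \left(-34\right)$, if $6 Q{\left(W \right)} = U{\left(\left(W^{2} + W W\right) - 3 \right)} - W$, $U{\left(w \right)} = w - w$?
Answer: $- \frac{175}{3} \approx -58.333$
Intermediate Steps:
$U{\left(w \right)} = 0$
$Q{\left(W \right)} = - \frac{W}{6}$ ($Q{\left(W \right)} = \frac{0 - W}{6} = \frac{\left(-1\right) W}{6} = - \frac{W}{6}$)
$-115 + Q{\left(10 \right)} \left(-34\right) = -115 + \left(- \frac{1}{6}\right) 10 \left(-34\right) = -115 - - \frac{170}{3} = -115 + \frac{170}{3} = - \frac{175}{3}$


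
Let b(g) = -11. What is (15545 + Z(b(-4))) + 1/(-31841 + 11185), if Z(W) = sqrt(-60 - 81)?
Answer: 321097519/20656 + I*sqrt(141) ≈ 15545.0 + 11.874*I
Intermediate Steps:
Z(W) = I*sqrt(141) (Z(W) = sqrt(-141) = I*sqrt(141))
(15545 + Z(b(-4))) + 1/(-31841 + 11185) = (15545 + I*sqrt(141)) + 1/(-31841 + 11185) = (15545 + I*sqrt(141)) + 1/(-20656) = (15545 + I*sqrt(141)) - 1/20656 = 321097519/20656 + I*sqrt(141)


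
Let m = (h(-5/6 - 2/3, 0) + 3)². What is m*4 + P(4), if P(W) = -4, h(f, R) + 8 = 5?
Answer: -4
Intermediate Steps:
h(f, R) = -3 (h(f, R) = -8 + 5 = -3)
m = 0 (m = (-3 + 3)² = 0² = 0)
m*4 + P(4) = 0*4 - 4 = 0 - 4 = -4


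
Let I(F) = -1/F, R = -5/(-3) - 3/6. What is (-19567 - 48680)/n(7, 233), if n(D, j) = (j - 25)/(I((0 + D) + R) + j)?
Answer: -778766517/10192 ≈ -76410.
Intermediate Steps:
R = 7/6 (R = -5*(-1/3) - 3*1/6 = 5/3 - 1/2 = 7/6 ≈ 1.1667)
n(D, j) = (-25 + j)/(j - 1/(7/6 + D)) (n(D, j) = (j - 25)/(-1/((0 + D) + 7/6) + j) = (-25 + j)/(-1/(D + 7/6) + j) = (-25 + j)/(-1/(7/6 + D) + j) = (-25 + j)/(j - 1/(7/6 + D)))
(-19567 - 48680)/n(7, 233) = (-19567 - 48680)/(((-25 + 233)*(7 + 6*7)/(-6 + 233*(7 + 6*7)))) = -68247*(-6 + 233*(7 + 42))/(208*(7 + 42)) = -68247/(208*49/(-6 + 233*49)) = -68247/(208*49/(-6 + 11417)) = -68247/(208*49/11411) = -68247/((1/11411)*208*49) = -68247/10192/11411 = -68247*11411/10192 = -778766517/10192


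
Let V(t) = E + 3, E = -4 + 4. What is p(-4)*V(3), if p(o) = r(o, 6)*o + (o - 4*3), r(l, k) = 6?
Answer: -120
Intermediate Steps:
E = 0
V(t) = 3 (V(t) = 0 + 3 = 3)
p(o) = -12 + 7*o (p(o) = 6*o + (o - 4*3) = 6*o + (o - 12) = 6*o + (-12 + o) = -12 + 7*o)
p(-4)*V(3) = (-12 + 7*(-4))*3 = (-12 - 28)*3 = -40*3 = -120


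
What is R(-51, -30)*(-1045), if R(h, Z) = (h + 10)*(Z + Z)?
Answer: -2570700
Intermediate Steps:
R(h, Z) = 2*Z*(10 + h) (R(h, Z) = (10 + h)*(2*Z) = 2*Z*(10 + h))
R(-51, -30)*(-1045) = (2*(-30)*(10 - 51))*(-1045) = (2*(-30)*(-41))*(-1045) = 2460*(-1045) = -2570700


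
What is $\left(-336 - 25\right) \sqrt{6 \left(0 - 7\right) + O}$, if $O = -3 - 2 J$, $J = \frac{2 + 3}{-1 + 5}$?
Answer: $- \frac{361 i \sqrt{190}}{2} \approx - 2488.0 i$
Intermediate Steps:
$J = \frac{5}{4} \approx 1.25$
$O = - \frac{11}{2}$ ($O = -3 - \frac{5}{2} = - \frac{11}{2} \approx -5.5$)
$\left(-336 - 25\right) \sqrt{6 \left(0 - 7\right) + O} = \left(-336 - 25\right) \sqrt{6 \left(0 - 7\right) - \frac{11}{2}} = - 361 \sqrt{6 \left(-7\right) - \frac{11}{2}} = - 361 \sqrt{-42 - \frac{11}{2}} = - 361 \sqrt{- \frac{95}{2}} = - 361 \frac{i \sqrt{190}}{2} = - \frac{361 i \sqrt{190}}{2}$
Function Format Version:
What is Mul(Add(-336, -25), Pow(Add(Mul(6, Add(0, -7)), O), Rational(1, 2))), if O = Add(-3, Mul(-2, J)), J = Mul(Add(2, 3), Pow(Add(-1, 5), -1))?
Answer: Mul(Rational(-361, 2), I, Pow(190, Rational(1, 2))) ≈ Mul(-2488.0, I)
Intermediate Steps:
J = Rational(5, 4) (J = Mul(5, Pow(4, -1)) = Mul(5, Rational(1, 4)) = Rational(5, 4) ≈ 1.2500)
O = Rational(-11, 2) (O = Add(-3, Mul(-2, Rational(5, 4))) = Add(-3, Rational(-5, 2)) = Rational(-11, 2) ≈ -5.5000)
Mul(Add(-336, -25), Pow(Add(Mul(6, Add(0, -7)), O), Rational(1, 2))) = Mul(Add(-336, -25), Pow(Add(Mul(6, Add(0, -7)), Rational(-11, 2)), Rational(1, 2))) = Mul(-361, Pow(Add(Mul(6, -7), Rational(-11, 2)), Rational(1, 2))) = Mul(-361, Pow(Add(-42, Rational(-11, 2)), Rational(1, 2))) = Mul(-361, Pow(Rational(-95, 2), Rational(1, 2))) = Mul(-361, Mul(Rational(1, 2), I, Pow(190, Rational(1, 2)))) = Mul(Rational(-361, 2), I, Pow(190, Rational(1, 2)))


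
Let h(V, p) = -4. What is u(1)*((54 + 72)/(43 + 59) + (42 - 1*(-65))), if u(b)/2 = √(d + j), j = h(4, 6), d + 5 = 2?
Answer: 3680*I*√7/17 ≈ 572.73*I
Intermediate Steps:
d = -3 (d = -5 + 2 = -3)
j = -4
u(b) = 2*I*√7 (u(b) = 2*√(-3 - 4) = 2*√(-7) = 2*(I*√7) = 2*I*√7)
u(1)*((54 + 72)/(43 + 59) + (42 - 1*(-65))) = (2*I*√7)*((54 + 72)/(43 + 59) + (42 - 1*(-65))) = (2*I*√7)*(126/102 + (42 + 65)) = (2*I*√7)*(126*(1/102) + 107) = (2*I*√7)*(21/17 + 107) = (2*I*√7)*(1840/17) = 3680*I*√7/17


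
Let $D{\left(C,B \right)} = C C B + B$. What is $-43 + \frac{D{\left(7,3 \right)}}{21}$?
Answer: $- \frac{251}{7} \approx -35.857$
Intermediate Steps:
$D{\left(C,B \right)} = B + B C^{2}$ ($D{\left(C,B \right)} = C^{2} B + B = B C^{2} + B = B + B C^{2}$)
$-43 + \frac{D{\left(7,3 \right)}}{21} = -43 + \frac{3 \left(1 + 7^{2}\right)}{21} = -43 + 3 \left(1 + 49\right) \frac{1}{21} = -43 + 3 \cdot 50 \cdot \frac{1}{21} = -43 + 150 \cdot \frac{1}{21} = -43 + \frac{50}{7} = - \frac{251}{7}$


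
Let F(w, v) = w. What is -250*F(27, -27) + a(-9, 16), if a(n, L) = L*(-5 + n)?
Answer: -6974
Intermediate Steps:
-250*F(27, -27) + a(-9, 16) = -250*27 + 16*(-5 - 9) = -6750 + 16*(-14) = -6750 - 224 = -6974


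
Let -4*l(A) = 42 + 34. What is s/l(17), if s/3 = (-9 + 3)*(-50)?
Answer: -900/19 ≈ -47.368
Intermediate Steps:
l(A) = -19 (l(A) = -(42 + 34)/4 = -¼*76 = -19)
s = 900 (s = 3*((-9 + 3)*(-50)) = 3*(-6*(-50)) = 3*300 = 900)
s/l(17) = 900/(-19) = 900*(-1/19) = -900/19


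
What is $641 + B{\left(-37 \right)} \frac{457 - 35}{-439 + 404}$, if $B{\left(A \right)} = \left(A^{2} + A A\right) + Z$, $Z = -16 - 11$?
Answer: $- \frac{1121607}{35} \approx -32046.0$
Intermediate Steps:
$Z = -27$
$B{\left(A \right)} = -27 + 2 A^{2}$ ($B{\left(A \right)} = \left(A^{2} + A A\right) - 27 = \left(A^{2} + A^{2}\right) - 27 = 2 A^{2} - 27 = -27 + 2 A^{2}$)
$641 + B{\left(-37 \right)} \frac{457 - 35}{-439 + 404} = 641 + \left(-27 + 2 \left(-37\right)^{2}\right) \frac{457 - 35}{-439 + 404} = 641 + \left(-27 + 2 \cdot 1369\right) \frac{422}{-35} = 641 + \left(-27 + 2738\right) 422 \left(- \frac{1}{35}\right) = 641 + 2711 \left(- \frac{422}{35}\right) = 641 - \frac{1144042}{35} = - \frac{1121607}{35}$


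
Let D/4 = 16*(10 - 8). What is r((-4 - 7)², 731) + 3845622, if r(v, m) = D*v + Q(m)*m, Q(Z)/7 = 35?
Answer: 4040205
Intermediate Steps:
Q(Z) = 245 (Q(Z) = 7*35 = 245)
D = 128 (D = 4*(16*(10 - 8)) = 4*(16*2) = 4*32 = 128)
r(v, m) = 128*v + 245*m
r((-4 - 7)², 731) + 3845622 = (128*(-4 - 7)² + 245*731) + 3845622 = (128*(-11)² + 179095) + 3845622 = (128*121 + 179095) + 3845622 = (15488 + 179095) + 3845622 = 194583 + 3845622 = 4040205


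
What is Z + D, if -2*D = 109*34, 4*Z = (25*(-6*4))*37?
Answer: -7403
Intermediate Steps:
Z = -5550 (Z = ((25*(-6*4))*37)/4 = ((25*(-24))*37)/4 = (-600*37)/4 = (¼)*(-22200) = -5550)
D = -1853 (D = -109*34/2 = -½*3706 = -1853)
Z + D = -5550 - 1853 = -7403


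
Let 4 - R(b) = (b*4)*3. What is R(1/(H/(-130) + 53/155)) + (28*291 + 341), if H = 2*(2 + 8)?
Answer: 3194667/379 ≈ 8429.2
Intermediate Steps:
H = 20 (H = 2*10 = 20)
R(b) = 4 - 12*b (R(b) = 4 - b*4*3 = 4 - 4*b*3 = 4 - 12*b)
R(1/(H/(-130) + 53/155)) + (28*291 + 341) = (4 - 12/(20/(-130) + 53/155)) + (28*291 + 341) = (4 - 12/(20*(-1/130) + 53*(1/155))) + (8148 + 341) = (4 - 12/(-2/13 + 53/155)) + 8489 = (4 - 12/379/2015) + 8489 = (4 - 12*2015/379) + 8489 = (4 - 24180/379) + 8489 = -22664/379 + 8489 = 3194667/379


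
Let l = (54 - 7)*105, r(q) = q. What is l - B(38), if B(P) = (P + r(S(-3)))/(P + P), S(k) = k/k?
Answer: 375021/76 ≈ 4934.5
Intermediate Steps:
S(k) = 1
B(P) = (1 + P)/(2*P) (B(P) = (P + 1)/(P + P) = (1 + P)/((2*P)) = (1 + P)*(1/(2*P)) = (1 + P)/(2*P))
l = 4935 (l = 47*105 = 4935)
l - B(38) = 4935 - (1 + 38)/(2*38) = 4935 - 39/(2*38) = 4935 - 1*39/76 = 4935 - 39/76 = 375021/76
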